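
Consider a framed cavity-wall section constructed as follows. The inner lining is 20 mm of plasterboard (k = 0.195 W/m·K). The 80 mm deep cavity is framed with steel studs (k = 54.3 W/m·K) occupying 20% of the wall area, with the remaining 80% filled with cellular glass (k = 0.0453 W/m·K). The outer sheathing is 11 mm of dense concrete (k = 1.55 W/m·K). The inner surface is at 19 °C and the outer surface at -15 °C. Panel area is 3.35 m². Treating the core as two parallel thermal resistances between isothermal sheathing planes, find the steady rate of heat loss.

Sheathing layers in series; stud and cavity paths in parallel between them.
R_inner = 0.02/(0.195×3.35) = 0.03062 K/W
R_stud  = 0.08/(54.3×0.2×3.35) = 0.002199 K/W
R_cav   = 0.08/(0.0453×0.8×3.35) = 0.659 K/W
1/R_core = 1/R_stud + 1/R_cav → R_core = 0.002192 K/W
R_outer = 0.011/(1.55×3.35) = 0.002118 K/W
R_total = 0.03493 K/W
Q = ΔT/R_total = 34/0.03493

Q ≈ 973 W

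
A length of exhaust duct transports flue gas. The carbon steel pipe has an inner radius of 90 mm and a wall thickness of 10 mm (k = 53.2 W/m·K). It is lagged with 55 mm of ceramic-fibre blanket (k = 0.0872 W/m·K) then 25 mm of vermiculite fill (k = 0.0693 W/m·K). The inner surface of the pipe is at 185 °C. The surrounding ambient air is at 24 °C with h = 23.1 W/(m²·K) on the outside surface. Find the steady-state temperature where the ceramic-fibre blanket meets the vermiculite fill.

T ≈ 76 °C

Cylindrical conduction, so R = ln(r₂/r₁)/(2πkL) per layer, in series:
R_carbon steel pipe wall = ln(100/90)/(2π×53.2×1) = 3.152×10^-4 K/W
R_ceramic-fibre blanket = ln(155/100)/(2π×0.0872×1) = 0.7999 K/W
R_vermiculite fill = ln(180/155)/(2π×0.0693×1) = 0.3434 K/W
R_outer film = 1/(h_o·2πr_oL) = 1/(23.1×2π×0.18×1) = 0.03828 K/W
R_total = 1.182 K/W
Q = ΔT/R_total = 161/1.182
Q = 136 W/m
T_interface = T_inner − Q·ΣR(inner→interface) = 185 − 136×0.8002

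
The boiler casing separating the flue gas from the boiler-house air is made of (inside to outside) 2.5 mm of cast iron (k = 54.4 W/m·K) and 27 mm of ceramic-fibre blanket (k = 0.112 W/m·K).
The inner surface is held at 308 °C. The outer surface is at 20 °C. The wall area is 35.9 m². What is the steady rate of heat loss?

Series thermal resistances:
R_cast iron = L/(kA) = 0.0025/(54.4×35.9) = 1.28×10^-6 K/W
R_ceramic-fibre blanket = L/(kA) = 0.027/(0.112×35.9) = 0.006715 K/W
R_total = 0.006716 K/W
Q = ΔT / R_total = 288 / 0.006716

Q ≈ 42900 W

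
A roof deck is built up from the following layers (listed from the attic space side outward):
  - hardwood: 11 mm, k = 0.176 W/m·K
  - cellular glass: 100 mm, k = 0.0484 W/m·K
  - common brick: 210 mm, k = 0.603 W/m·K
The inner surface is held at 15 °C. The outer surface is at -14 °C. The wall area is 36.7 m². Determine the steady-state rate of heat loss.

Q ≈ 430 W

Thermal resistances in series:
R_hardwood = L/(kA) = 0.011/(0.176×36.7) = 0.001703 K/W
R_cellular glass = L/(kA) = 0.1/(0.0484×36.7) = 0.0563 K/W
R_common brick = L/(kA) = 0.21/(0.603×36.7) = 0.009489 K/W
R_total = 0.06749 K/W
Q = ΔT / R_total = 29 / 0.06749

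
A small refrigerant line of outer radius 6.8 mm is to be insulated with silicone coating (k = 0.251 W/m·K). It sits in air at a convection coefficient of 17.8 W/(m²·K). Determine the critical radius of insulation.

For a cylinder r_cr = k/h = 0.251/17.8
r_cr = 14.1 mm; since the bare radius (6.8 mm) is below r_cr, adding a thin layer of insulation will *increase* heat loss.

r_cr ≈ 14.1 mm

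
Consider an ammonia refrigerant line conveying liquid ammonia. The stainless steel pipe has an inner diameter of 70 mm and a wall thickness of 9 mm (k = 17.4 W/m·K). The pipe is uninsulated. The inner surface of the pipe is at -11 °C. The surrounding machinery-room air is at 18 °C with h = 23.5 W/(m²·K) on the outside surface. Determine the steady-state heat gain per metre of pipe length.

Radial resistances (cylindrical: R_cond = ln(r_o/r_i)/(2πkL), R_conv = 1/(h·2πrL)):
R_stainless steel pipe wall = ln(44/35)/(2π×17.4×1) = 0.002093 K/W
R_outer film = 1/(h_o·2πr_oL) = 1/(23.5×2π×0.044×1) = 0.1539 K/W
R_total = 0.156 K/W
Q = ΔT/R_total = 29/0.156

q′ ≈ 186 W/m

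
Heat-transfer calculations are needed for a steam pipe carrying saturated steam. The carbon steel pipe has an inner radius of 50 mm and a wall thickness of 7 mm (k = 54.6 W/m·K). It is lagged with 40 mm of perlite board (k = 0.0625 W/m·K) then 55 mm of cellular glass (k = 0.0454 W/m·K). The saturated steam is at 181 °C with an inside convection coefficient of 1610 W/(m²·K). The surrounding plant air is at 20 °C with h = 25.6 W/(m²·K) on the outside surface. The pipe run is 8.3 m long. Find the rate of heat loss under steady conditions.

For a radial system each layer contributes R = ln(r_out/r_in)/(2πkL); films add R = 1/(hA).
R_inner film = 1/(h_i·2πr₁L) = 1/(1610×2π×0.05×8.3) = 2.382×10^-4 K/W
R_carbon steel pipe wall = ln(57/50)/(2π×54.6×8.3) = 4.602×10^-5 K/W
R_perlite board = ln(97/57)/(2π×0.0625×8.3) = 0.1631 K/W
R_cellular glass = ln(152/97)/(2π×0.0454×8.3) = 0.1897 K/W
R_outer film = 1/(h_o·2πr_oL) = 1/(25.6×2π×0.152×8.3) = 0.004928 K/W
R_total = 0.358 K/W
Q = ΔT/R_total = 161/0.358

Q ≈ 450 W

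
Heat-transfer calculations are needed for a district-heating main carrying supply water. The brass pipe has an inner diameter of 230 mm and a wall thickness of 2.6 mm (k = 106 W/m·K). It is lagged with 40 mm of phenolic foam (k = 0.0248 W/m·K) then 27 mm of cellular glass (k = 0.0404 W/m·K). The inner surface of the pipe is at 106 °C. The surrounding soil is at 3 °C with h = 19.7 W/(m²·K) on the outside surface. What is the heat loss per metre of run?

q′ ≈ 40.5 W/m

Per-layer cylindrical resistances, series-summed:
R_brass pipe wall = ln(117.6/115)/(2π×106×1) = 3.357×10^-5 K/W
R_phenolic foam = ln(157.6/117.6)/(2π×0.0248×1) = 1.879 K/W
R_cellular glass = ln(184.6/157.6)/(2π×0.0404×1) = 0.623 K/W
R_outer film = 1/(h_o·2πr_oL) = 1/(19.7×2π×0.1846×1) = 0.04376 K/W
R_total = 2.546 K/W
Q = ΔT/R_total = 103/2.546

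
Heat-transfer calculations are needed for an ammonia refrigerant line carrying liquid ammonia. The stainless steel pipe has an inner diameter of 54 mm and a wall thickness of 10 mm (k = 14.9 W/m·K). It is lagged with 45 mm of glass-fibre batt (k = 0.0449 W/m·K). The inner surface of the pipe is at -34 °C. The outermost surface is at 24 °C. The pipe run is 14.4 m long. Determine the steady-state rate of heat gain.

Q ≈ 296 W

Treating each annulus and film as a series resistance:
R_stainless steel pipe wall = ln(37/27)/(2π×14.9×14.4) = 2.337×10^-4 K/W
R_glass-fibre batt = ln(82/37)/(2π×0.0449×14.4) = 0.1959 K/W
R_total = 0.1961 K/W
Q = ΔT/R_total = 58/0.1961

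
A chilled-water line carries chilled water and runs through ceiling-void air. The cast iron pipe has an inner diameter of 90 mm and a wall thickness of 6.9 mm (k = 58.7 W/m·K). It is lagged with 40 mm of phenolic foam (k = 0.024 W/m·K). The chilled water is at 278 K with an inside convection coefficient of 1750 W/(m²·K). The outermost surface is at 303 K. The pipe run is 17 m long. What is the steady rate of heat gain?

For a radial system each layer contributes R = ln(r_out/r_in)/(2πkL); films add R = 1/(hA).
R_inner film = 1/(h_i·2πr₁L) = 1/(1750×2π×0.045×17) = 1.189×10^-4 K/W
R_cast iron pipe wall = ln(51.9/45)/(2π×58.7×17) = 2.275×10^-5 K/W
R_phenolic foam = ln(91.9/51.9)/(2π×0.024×17) = 0.2229 K/W
R_total = 0.223 K/W
Q = ΔT/R_total = 25/0.223

Q ≈ 112 W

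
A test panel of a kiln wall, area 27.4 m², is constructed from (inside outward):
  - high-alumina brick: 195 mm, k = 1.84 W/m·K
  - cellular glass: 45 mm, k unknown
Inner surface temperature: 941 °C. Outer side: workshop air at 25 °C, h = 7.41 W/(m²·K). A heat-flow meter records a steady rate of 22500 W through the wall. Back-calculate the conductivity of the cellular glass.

Using the resistance-network approach (series):
R_high-alumina brick = L/(kA) = 0.195/(1.84×27.4) = 0.003868 K/W
R_outer film = 1/(h_o·A) = 1/(7.41×27.4) = 0.004925 K/W
Sum of known resistances R_other = 0.008793 K/W
Total R = ΔT/Q = 916/22500 = 0.04071 K/W
R_cellular glass = R_total − R_other = 0.03192 K/W
k = L/(R·A) = 0.045/(0.03192×27.4)

k ≈ 0.0515 W/(m·K)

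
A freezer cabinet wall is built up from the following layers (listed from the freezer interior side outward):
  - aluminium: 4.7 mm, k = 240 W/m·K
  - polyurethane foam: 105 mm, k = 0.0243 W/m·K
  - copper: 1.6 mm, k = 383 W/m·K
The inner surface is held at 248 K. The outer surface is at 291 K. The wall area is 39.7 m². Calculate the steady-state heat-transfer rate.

Treating each layer as a thermal resistance in series:
R_aluminium = L/(kA) = 0.0047/(240×39.7) = 4.933×10^-7 K/W
R_polyurethane foam = L/(kA) = 0.105/(0.0243×39.7) = 0.1088 K/W
R_copper = L/(kA) = 0.0016/(383×39.7) = 1.052×10^-7 K/W
R_total = 0.1088 K/W
Q = ΔT / R_total = 43 / 0.1088

Q ≈ 395 W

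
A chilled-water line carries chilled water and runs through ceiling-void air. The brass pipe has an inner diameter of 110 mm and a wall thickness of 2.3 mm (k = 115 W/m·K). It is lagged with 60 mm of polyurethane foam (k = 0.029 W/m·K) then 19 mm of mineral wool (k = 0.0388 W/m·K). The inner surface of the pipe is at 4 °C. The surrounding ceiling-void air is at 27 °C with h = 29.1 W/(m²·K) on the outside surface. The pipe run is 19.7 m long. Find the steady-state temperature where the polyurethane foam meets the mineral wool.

T ≈ 23.7 °C

Per-layer cylindrical resistances, series-summed:
R_brass pipe wall = ln(57.3/55)/(2π×115×19.7) = 2.878×10^-6 K/W
R_polyurethane foam = ln(117.3/57.3)/(2π×0.029×19.7) = 0.1996 K/W
R_mineral wool = ln(136.3/117.3)/(2π×0.0388×19.7) = 0.03126 K/W
R_outer film = 1/(h_o·2πr_oL) = 1/(29.1×2π×0.1363×19.7) = 0.002037 K/W
R_total = 0.2329 K/W
Q = ΔT/R_total = 23/0.2329
Q = 98.8 W
T_interface = T_inner + Q·ΣR(inner→interface) = 4 + 98.8×0.1996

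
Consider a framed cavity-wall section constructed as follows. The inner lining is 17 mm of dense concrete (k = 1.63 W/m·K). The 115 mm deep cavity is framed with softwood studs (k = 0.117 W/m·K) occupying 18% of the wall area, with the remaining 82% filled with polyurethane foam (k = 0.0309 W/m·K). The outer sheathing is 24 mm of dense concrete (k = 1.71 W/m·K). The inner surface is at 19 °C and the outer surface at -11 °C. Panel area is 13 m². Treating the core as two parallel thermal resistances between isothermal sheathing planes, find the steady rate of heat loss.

Sheathing layers in series; stud and cavity paths in parallel between them.
R_inner = 0.017/(1.63×13) = 8.023×10^-4 K/W
R_stud  = 0.115/(0.117×0.18×13) = 0.42 K/W
R_cav   = 0.115/(0.0309×0.82×13) = 0.3491 K/W
1/R_core = 1/R_stud + 1/R_cav → R_core = 0.1907 K/W
R_outer = 0.024/(1.71×13) = 0.00108 K/W
R_total = 0.1925 K/W
Q = ΔT/R_total = 30/0.1925

Q ≈ 156 W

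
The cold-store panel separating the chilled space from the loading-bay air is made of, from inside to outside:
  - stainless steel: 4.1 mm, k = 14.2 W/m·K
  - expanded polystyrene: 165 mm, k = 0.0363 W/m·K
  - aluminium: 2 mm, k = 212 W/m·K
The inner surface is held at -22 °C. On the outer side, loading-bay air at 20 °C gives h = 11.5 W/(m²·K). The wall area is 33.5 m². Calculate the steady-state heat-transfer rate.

Series thermal resistances:
R_stainless steel = L/(kA) = 0.0041/(14.2×33.5) = 8.619×10^-6 K/W
R_expanded polystyrene = L/(kA) = 0.165/(0.0363×33.5) = 0.1357 K/W
R_aluminium = L/(kA) = 0.002/(212×33.5) = 2.816×10^-7 K/W
R_outer film = 1/(h_o·A) = 1/(11.5×33.5) = 0.002596 K/W
R_total = 0.1383 K/W
Q = ΔT / R_total = 42 / 0.1383

Q ≈ 304 W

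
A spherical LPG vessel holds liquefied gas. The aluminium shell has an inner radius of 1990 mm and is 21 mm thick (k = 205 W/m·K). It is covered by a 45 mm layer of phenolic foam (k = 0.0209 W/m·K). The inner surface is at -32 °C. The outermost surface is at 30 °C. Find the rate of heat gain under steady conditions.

Spherical conduction: R = (1/r_in − 1/r_out)/(4πk) per layer; series-sum.
R_aluminium shell = (1/1.99 − 1/2.011)/(4π×205) = 2.037×10^-6 K/W
R_phenolic foam = (1/2.011 − 1/2.056)/(4π×0.0209) = 0.04144 K/W
R_total = 0.04144 K/W
Q = ΔT/R_total = 62/0.04144

Q ≈ 1500 W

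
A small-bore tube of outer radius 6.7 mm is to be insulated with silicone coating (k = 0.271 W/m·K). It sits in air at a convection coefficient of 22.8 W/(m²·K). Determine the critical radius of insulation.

For a cylinder r_cr = k/h = 0.271/22.8
r_cr = 11.9 mm; since the bare radius (6.7 mm) is below r_cr, adding a thin layer of insulation will *increase* heat loss.

r_cr ≈ 11.9 mm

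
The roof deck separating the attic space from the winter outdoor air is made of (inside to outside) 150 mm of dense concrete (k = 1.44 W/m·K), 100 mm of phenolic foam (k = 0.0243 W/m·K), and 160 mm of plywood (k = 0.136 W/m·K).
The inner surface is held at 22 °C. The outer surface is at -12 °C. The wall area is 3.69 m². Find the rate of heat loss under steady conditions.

Q ≈ 23.3 W

Using the resistance-network approach (series):
R_dense concrete = L/(kA) = 0.15/(1.44×3.69) = 0.02823 K/W
R_phenolic foam = L/(kA) = 0.1/(0.0243×3.69) = 1.115 K/W
R_plywood = L/(kA) = 0.16/(0.136×3.69) = 0.3188 K/W
R_total = 1.462 K/W
Q = ΔT / R_total = 34 / 1.462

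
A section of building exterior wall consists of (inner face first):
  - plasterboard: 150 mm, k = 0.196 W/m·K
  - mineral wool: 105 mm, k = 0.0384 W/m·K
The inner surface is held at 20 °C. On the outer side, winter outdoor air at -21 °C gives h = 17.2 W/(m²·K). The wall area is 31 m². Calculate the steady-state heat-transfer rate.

Using the resistance-network approach (series):
R_plasterboard = L/(kA) = 0.15/(0.196×31) = 0.02469 K/W
R_mineral wool = L/(kA) = 0.105/(0.0384×31) = 0.08821 K/W
R_outer film = 1/(h_o·A) = 1/(17.2×31) = 0.001875 K/W
R_total = 0.1148 K/W
Q = ΔT / R_total = 41 / 0.1148

Q ≈ 357 W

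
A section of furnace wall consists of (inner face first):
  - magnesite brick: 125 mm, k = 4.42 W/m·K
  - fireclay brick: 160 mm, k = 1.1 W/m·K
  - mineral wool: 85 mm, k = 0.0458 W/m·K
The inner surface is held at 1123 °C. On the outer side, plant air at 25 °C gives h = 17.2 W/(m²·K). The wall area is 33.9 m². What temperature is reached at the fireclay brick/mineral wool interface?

T ≈ 1030 °C

Model the wall as resistances in series:
R_magnesite brick = L/(kA) = 0.125/(4.42×33.9) = 8.342×10^-4 K/W
R_fireclay brick = L/(kA) = 0.16/(1.1×33.9) = 0.004291 K/W
R_mineral wool = L/(kA) = 0.085/(0.0458×33.9) = 0.05475 K/W
R_outer film = 1/(h_o·A) = 1/(17.2×33.9) = 0.001715 K/W
R_total = 0.06159 K/W;  Q = ΔT/R_total = 1098/0.06159 = 17830 W
T_interface = T_inner − Q·ΣR(inner→interface) = 1123 − 17800×0.005125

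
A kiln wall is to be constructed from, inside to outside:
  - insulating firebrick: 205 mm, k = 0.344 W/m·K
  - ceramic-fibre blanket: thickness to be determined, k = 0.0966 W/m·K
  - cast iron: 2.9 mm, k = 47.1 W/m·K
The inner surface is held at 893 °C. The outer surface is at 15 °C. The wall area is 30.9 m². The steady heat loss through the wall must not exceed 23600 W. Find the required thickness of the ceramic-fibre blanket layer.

L ≈ 53.5 mm

Series thermal resistances:
R_insulating firebrick = L/(kA) = 0.205/(0.344×30.9) = 0.01929 K/W
R_cast iron = L/(kA) = 0.0029/(47.1×30.9) = 1.993×10^-6 K/W
Sum of the known resistances R_other = 0.01929 K/W
Required total resistance R_tot = ΔT/Q_allow = 878/23600 = 0.0372 K/W
R_ceramic-fibre blanket = R_tot − R_other = 0.01792 K/W
L = R·k·A = 0.01792×0.0966×30.9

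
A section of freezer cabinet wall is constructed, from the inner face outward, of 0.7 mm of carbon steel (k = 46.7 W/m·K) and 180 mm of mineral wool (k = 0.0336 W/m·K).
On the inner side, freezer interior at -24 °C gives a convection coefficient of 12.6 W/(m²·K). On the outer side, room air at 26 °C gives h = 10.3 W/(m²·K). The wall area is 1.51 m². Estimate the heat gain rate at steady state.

Using the resistance-network approach (series):
R_inner film = 1/(h_i·A) = 1/(12.6×1.51) = 0.05256 K/W
R_carbon steel = L/(kA) = 0.0007/(46.7×1.51) = 9.927×10^-6 K/W
R_mineral wool = L/(kA) = 0.18/(0.0336×1.51) = 3.548 K/W
R_outer film = 1/(h_o·A) = 1/(10.3×1.51) = 0.0643 K/W
R_total = 3.665 K/W
Q = ΔT / R_total = 50 / 3.665

Q ≈ 13.6 W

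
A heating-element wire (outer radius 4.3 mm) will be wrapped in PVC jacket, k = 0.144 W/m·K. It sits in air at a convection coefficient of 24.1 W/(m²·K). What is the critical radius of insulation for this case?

For a cylinder r_cr = k/h = 0.144/24.1
r_cr = 5.98 mm; since the bare radius (4.3 mm) is below r_cr, adding a thin layer of insulation will *increase* heat loss.

r_cr ≈ 5.98 mm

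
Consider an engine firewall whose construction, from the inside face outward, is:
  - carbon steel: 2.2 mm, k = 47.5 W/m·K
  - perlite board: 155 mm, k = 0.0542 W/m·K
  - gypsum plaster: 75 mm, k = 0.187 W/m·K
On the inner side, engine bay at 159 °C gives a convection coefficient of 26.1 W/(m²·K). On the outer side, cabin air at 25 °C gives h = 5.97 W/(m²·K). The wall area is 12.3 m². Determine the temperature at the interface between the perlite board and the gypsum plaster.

Model the wall as resistances in series:
R_inner film = 1/(h_i·A) = 1/(26.1×12.3) = 0.003115 K/W
R_carbon steel = L/(kA) = 0.0022/(47.5×12.3) = 3.766×10^-6 K/W
R_perlite board = L/(kA) = 0.155/(0.0542×12.3) = 0.2325 K/W
R_gypsum plaster = L/(kA) = 0.075/(0.187×12.3) = 0.03261 K/W
R_outer film = 1/(h_o·A) = 1/(5.97×12.3) = 0.01362 K/W
R_total = 0.2818 K/W;  Q = ΔT/R_total = 134/0.2818 = 475.4 W
T_interface = T_inner − Q·ΣR(inner→interface) = 159 − 475×0.2356

T ≈ 47 °C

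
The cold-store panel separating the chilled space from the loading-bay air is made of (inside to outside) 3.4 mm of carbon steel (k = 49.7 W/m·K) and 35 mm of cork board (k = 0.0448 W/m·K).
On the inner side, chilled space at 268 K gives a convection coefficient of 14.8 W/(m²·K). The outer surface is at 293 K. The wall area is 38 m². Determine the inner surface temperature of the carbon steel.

T ≈ 270 K

Series thermal resistances:
R_inner film = 1/(h_i·A) = 1/(14.8×38) = 0.001778 K/W
R_carbon steel = L/(kA) = 0.0034/(49.7×38) = 1.8×10^-6 K/W
R_cork board = L/(kA) = 0.035/(0.0448×38) = 0.02056 K/W
R_total = 0.02234 K/W;  Q = ΔT/R_total = 25/0.02234 = 1119 W
T_interface = T_inner + Q·ΣR(inner→interface) = 268 + 1120×0.001778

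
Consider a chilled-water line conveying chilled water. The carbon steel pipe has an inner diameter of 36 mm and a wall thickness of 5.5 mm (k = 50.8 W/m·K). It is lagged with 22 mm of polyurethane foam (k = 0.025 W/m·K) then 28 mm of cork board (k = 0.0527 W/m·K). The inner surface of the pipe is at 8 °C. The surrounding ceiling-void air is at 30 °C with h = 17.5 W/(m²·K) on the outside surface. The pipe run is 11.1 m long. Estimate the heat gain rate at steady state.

Per-layer cylindrical resistances, series-summed:
R_carbon steel pipe wall = ln(23.5/18)/(2π×50.8×11.1) = 7.526×10^-5 K/W
R_polyurethane foam = ln(45.5/23.5)/(2π×0.025×11.1) = 0.3789 K/W
R_cork board = ln(73.5/45.5)/(2π×0.0527×11.1) = 0.1305 K/W
R_outer film = 1/(h_o·2πr_oL) = 1/(17.5×2π×0.0735×11.1) = 0.01115 K/W
R_total = 0.5206 K/W
Q = ΔT/R_total = 22/0.5206

Q ≈ 42.3 W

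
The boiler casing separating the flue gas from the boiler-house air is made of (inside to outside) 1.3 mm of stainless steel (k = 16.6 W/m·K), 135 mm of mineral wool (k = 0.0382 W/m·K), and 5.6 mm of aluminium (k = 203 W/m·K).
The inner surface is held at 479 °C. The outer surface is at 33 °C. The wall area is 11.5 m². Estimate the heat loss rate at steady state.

Model the wall as resistances in series:
R_stainless steel = L/(kA) = 0.0013/(16.6×11.5) = 6.81×10^-6 K/W
R_mineral wool = L/(kA) = 0.135/(0.0382×11.5) = 0.3073 K/W
R_aluminium = L/(kA) = 0.0056/(203×11.5) = 2.399×10^-6 K/W
R_total = 0.3073 K/W
Q = ΔT / R_total = 446 / 0.3073

Q ≈ 1450 W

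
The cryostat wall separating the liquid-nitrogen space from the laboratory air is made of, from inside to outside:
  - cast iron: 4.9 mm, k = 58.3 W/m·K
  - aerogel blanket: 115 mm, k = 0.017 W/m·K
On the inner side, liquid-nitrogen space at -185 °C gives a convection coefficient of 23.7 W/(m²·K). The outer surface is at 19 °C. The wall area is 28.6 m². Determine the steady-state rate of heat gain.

Model the wall as resistances in series:
R_inner film = 1/(h_i·A) = 1/(23.7×28.6) = 0.001475 K/W
R_cast iron = L/(kA) = 0.0049/(58.3×28.6) = 2.939×10^-6 K/W
R_aerogel blanket = L/(kA) = 0.115/(0.017×28.6) = 0.2365 K/W
R_total = 0.238 K/W
Q = ΔT / R_total = 204 / 0.238

Q ≈ 857 W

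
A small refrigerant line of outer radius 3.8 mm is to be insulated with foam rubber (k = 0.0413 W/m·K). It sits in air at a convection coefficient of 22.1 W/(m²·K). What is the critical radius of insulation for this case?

r_cr ≈ 1.87 mm

For a cylinder r_cr = k/h = 0.0413/22.1
r_cr = 1.87 mm; since the bare radius (3.8 mm) is above r_cr, any added insulation will reduce heat loss.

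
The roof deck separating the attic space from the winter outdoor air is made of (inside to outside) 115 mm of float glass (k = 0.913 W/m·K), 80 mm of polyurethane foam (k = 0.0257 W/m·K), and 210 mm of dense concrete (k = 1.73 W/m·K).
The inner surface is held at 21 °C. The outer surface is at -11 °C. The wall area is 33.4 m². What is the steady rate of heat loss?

Series thermal resistances:
R_float glass = L/(kA) = 0.115/(0.913×33.4) = 0.003771 K/W
R_polyurethane foam = L/(kA) = 0.08/(0.0257×33.4) = 0.0932 K/W
R_dense concrete = L/(kA) = 0.21/(1.73×33.4) = 0.003634 K/W
R_total = 0.1006 K/W
Q = ΔT / R_total = 32 / 0.1006

Q ≈ 318 W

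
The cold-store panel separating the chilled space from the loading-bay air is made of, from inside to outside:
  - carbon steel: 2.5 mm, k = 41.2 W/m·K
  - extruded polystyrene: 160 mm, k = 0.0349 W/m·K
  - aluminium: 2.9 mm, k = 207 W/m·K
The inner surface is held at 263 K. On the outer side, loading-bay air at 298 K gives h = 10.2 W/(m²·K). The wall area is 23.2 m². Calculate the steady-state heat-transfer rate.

Treating each layer as a thermal resistance in series:
R_carbon steel = L/(kA) = 0.0025/(41.2×23.2) = 2.616×10^-6 K/W
R_extruded polystyrene = L/(kA) = 0.16/(0.0349×23.2) = 0.1976 K/W
R_aluminium = L/(kA) = 0.0029/(207×23.2) = 6.039×10^-7 K/W
R_outer film = 1/(h_o·A) = 1/(10.2×23.2) = 0.004226 K/W
R_total = 0.2018 K/W
Q = ΔT / R_total = 35 / 0.2018

Q ≈ 173 W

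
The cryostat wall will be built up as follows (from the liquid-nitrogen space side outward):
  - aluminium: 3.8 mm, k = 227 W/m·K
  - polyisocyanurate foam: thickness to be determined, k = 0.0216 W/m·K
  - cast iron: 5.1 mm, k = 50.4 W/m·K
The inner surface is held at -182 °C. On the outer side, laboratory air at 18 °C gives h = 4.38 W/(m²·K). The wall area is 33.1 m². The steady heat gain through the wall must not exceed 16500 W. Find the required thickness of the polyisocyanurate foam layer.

Thermal resistances in series:
R_aluminium = L/(kA) = 0.0038/(227×33.1) = 5.057×10^-7 K/W
R_cast iron = L/(kA) = 0.0051/(50.4×33.1) = 3.057×10^-6 K/W
R_outer film = 1/(h_o·A) = 1/(4.38×33.1) = 0.006898 K/W
Sum of the known resistances R_other = 0.006901 K/W
Required total resistance R_tot = ΔT/Q_allow = 200/16500 = 0.01212 K/W
R_polyisocyanurate foam = R_tot − R_other = 0.00522 K/W
L = R·k·A = 0.00522×0.0216×33.1

L ≈ 3.73 mm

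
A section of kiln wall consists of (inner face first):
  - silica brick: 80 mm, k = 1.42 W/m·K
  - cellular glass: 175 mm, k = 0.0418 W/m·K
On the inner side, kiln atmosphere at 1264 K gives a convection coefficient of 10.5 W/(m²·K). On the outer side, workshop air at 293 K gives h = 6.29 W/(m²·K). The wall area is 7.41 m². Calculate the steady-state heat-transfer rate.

Q ≈ 1600 W

Treating each layer as a thermal resistance in series:
R_inner film = 1/(h_i·A) = 1/(10.5×7.41) = 0.01285 K/W
R_silica brick = L/(kA) = 0.08/(1.42×7.41) = 0.007603 K/W
R_cellular glass = L/(kA) = 0.175/(0.0418×7.41) = 0.565 K/W
R_outer film = 1/(h_o·A) = 1/(6.29×7.41) = 0.02146 K/W
R_total = 0.6069 K/W
Q = ΔT / R_total = 971 / 0.6069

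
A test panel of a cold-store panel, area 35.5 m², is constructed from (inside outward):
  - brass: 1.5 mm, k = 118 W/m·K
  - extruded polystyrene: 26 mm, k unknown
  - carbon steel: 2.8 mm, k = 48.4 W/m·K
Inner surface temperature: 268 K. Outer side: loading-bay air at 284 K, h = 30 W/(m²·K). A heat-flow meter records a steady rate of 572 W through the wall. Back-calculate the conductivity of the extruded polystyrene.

Treating each layer as a thermal resistance in series:
R_brass = L/(kA) = 0.0015/(118×35.5) = 3.581×10^-7 K/W
R_carbon steel = L/(kA) = 0.0028/(48.4×35.5) = 1.63×10^-6 K/W
R_outer film = 1/(h_o·A) = 1/(30×35.5) = 9.39×10^-4 K/W
Sum of known resistances R_other = 9.41×10^-4 K/W
Total R = ΔT/Q = 16/572 = 0.02797 K/W
R_extruded polystyrene = R_total − R_other = 0.02703 K/W
k = L/(R·A) = 0.026/(0.02703×35.5)

k ≈ 0.0271 W/(m·K)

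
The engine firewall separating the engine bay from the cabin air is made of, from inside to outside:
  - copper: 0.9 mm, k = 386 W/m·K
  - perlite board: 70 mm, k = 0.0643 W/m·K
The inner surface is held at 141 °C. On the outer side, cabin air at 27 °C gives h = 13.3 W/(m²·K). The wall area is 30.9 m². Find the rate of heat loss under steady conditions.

Q ≈ 3030 W

Model the wall as resistances in series:
R_copper = L/(kA) = 0.0009/(386×30.9) = 7.546×10^-8 K/W
R_perlite board = L/(kA) = 0.07/(0.0643×30.9) = 0.03523 K/W
R_outer film = 1/(h_o·A) = 1/(13.3×30.9) = 0.002433 K/W
R_total = 0.03766 K/W
Q = ΔT / R_total = 114 / 0.03766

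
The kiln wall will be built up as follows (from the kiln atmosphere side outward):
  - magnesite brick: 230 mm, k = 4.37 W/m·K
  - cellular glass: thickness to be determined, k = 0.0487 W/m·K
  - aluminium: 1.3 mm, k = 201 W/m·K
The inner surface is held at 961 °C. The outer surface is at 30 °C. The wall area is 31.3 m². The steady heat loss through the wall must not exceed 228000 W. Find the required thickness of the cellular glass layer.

Using the resistance-network approach (series):
R_magnesite brick = L/(kA) = 0.23/(4.37×31.3) = 0.001682 K/W
R_aluminium = L/(kA) = 0.0013/(201×31.3) = 2.066×10^-7 K/W
Sum of the known resistances R_other = 0.001682 K/W
Required total resistance R_tot = ΔT/Q_allow = 931/228000 = 0.004083 K/W
R_cellular glass = R_tot − R_other = 0.002402 K/W
L = R·k·A = 0.002402×0.0487×31.3

L ≈ 3.66 mm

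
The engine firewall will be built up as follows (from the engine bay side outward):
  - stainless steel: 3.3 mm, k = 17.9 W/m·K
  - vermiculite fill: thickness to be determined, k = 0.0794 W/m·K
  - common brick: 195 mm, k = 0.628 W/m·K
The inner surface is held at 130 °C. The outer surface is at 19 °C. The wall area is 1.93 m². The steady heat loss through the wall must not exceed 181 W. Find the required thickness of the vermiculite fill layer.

Using the resistance-network approach (series):
R_stainless steel = L/(kA) = 0.0033/(17.9×1.93) = 9.552×10^-5 K/W
R_common brick = L/(kA) = 0.195/(0.628×1.93) = 0.1609 K/W
Sum of the known resistances R_other = 0.161 K/W
Required total resistance R_tot = ΔT/Q_allow = 111/181 = 0.6133 K/W
R_vermiculite fill = R_tot − R_other = 0.4523 K/W
L = R·k·A = 0.4523×0.0794×1.93

L ≈ 69.3 mm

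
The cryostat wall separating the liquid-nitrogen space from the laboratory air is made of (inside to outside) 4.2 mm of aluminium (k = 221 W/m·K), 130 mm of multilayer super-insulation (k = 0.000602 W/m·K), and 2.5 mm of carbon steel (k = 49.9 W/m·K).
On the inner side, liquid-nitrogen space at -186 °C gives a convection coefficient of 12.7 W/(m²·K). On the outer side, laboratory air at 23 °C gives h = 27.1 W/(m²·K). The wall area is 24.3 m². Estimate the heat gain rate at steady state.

Using the resistance-network approach (series):
R_inner film = 1/(h_i·A) = 1/(12.7×24.3) = 0.00324 K/W
R_aluminium = L/(kA) = 0.0042/(221×24.3) = 7.821×10^-7 K/W
R_multilayer super-insulation = L/(kA) = 0.13/(0.000602×24.3) = 8.887 K/W
R_carbon steel = L/(kA) = 0.0025/(49.9×24.3) = 2.062×10^-6 K/W
R_outer film = 1/(h_o·A) = 1/(27.1×24.3) = 0.001519 K/W
R_total = 8.891 K/W
Q = ΔT / R_total = 209 / 8.891

Q ≈ 23.5 W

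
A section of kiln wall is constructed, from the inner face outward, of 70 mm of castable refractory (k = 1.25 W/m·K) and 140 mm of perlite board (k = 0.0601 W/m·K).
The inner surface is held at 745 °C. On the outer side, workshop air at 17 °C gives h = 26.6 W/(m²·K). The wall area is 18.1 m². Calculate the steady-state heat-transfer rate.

Q ≈ 5440 W

Thermal resistances in series:
R_castable refractory = L/(kA) = 0.07/(1.25×18.1) = 0.003094 K/W
R_perlite board = L/(kA) = 0.14/(0.0601×18.1) = 0.1287 K/W
R_outer film = 1/(h_o·A) = 1/(26.6×18.1) = 0.002077 K/W
R_total = 0.1339 K/W
Q = ΔT / R_total = 728 / 0.1339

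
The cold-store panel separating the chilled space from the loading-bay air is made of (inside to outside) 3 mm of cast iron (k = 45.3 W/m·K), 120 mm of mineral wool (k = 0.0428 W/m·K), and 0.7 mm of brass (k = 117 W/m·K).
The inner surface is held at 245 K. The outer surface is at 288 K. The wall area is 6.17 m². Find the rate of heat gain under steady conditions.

Q ≈ 94.6 W

Thermal resistances in series:
R_cast iron = L/(kA) = 0.003/(45.3×6.17) = 1.073×10^-5 K/W
R_mineral wool = L/(kA) = 0.12/(0.0428×6.17) = 0.4544 K/W
R_brass = L/(kA) = 0.0007/(117×6.17) = 9.697×10^-7 K/W
R_total = 0.4544 K/W
Q = ΔT / R_total = 43 / 0.4544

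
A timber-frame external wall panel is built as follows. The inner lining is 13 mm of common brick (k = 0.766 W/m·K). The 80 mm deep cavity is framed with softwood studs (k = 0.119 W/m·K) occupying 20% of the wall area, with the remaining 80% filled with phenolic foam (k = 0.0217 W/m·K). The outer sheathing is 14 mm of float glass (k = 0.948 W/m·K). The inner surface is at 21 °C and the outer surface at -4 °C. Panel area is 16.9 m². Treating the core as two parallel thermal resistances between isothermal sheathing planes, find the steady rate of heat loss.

Q ≈ 214 W

Sheathing layers in series; stud and cavity paths in parallel between them.
R_inner = 0.013/(0.766×16.9) = 0.001004 K/W
R_stud  = 0.08/(0.119×0.2×16.9) = 0.1989 K/W
R_cav   = 0.08/(0.0217×0.8×16.9) = 0.2727 K/W
1/R_core = 1/R_stud + 1/R_cav → R_core = 0.115 K/W
R_outer = 0.014/(0.948×16.9) = 8.738×10^-4 K/W
R_total = 0.1169 K/W
Q = ΔT/R_total = 25/0.1169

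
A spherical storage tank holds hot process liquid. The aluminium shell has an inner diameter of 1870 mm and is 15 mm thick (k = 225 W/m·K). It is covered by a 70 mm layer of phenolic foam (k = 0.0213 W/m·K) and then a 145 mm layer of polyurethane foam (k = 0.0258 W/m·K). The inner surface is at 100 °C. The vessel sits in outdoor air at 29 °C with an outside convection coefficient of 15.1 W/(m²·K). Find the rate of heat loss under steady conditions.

Q ≈ 109 W

Each spherical layer contributes R = (1/r_i − 1/r_o)/(4πk):
R_aluminium shell = (1/0.935 − 1/0.95)/(4π×225) = 5.973×10^-6 K/W
R_phenolic foam = (1/0.95 − 1/1.02)/(4π×0.0213) = 0.2699 K/W
R_polyurethane foam = (1/1.02 − 1/1.165)/(4π×0.0258) = 0.3764 K/W
R_outer film = 1/(h·4πr_o²) = 1/(15.1×4π×1.165²) = 0.003883 K/W
R_total = 0.6501 K/W
Q = ΔT/R_total = 71/0.6501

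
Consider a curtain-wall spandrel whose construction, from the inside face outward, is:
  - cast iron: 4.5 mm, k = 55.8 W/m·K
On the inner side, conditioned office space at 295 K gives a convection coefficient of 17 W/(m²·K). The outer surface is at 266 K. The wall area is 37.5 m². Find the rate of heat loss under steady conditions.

Thermal resistances in series:
R_inner film = 1/(h_i·A) = 1/(17×37.5) = 0.001569 K/W
R_cast iron = L/(kA) = 0.0045/(55.8×37.5) = 2.151×10^-6 K/W
R_total = 0.001571 K/W
Q = ΔT / R_total = 29 / 0.001571

Q ≈ 18500 W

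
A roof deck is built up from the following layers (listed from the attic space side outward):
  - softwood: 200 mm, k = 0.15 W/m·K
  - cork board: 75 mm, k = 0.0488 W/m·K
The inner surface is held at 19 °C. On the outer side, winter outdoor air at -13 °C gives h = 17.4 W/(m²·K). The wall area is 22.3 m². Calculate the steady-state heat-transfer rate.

Q ≈ 244 W

Treating each layer as a thermal resistance in series:
R_softwood = L/(kA) = 0.2/(0.15×22.3) = 0.05979 K/W
R_cork board = L/(kA) = 0.075/(0.0488×22.3) = 0.06892 K/W
R_outer film = 1/(h_o·A) = 1/(17.4×22.3) = 0.002577 K/W
R_total = 0.1313 K/W
Q = ΔT / R_total = 32 / 0.1313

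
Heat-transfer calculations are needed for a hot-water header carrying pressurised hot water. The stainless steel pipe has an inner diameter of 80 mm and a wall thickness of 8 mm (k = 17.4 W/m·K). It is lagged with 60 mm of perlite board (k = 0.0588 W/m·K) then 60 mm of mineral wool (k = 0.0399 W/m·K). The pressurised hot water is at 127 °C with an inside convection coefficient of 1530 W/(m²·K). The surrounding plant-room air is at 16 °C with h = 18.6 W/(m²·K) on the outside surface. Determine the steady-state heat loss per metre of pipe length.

q′ ≈ 27.7 W/m

Treating each annulus and film as a series resistance:
R_inner film = 1/(h_i·2πr₁L) = 1/(1530×2π×0.04×1) = 0.002601 K/W
R_stainless steel pipe wall = ln(48/40)/(2π×17.4×1) = 0.001668 K/W
R_perlite board = ln(108/48)/(2π×0.0588×1) = 2.195 K/W
R_mineral wool = ln(168/108)/(2π×0.0399×1) = 1.762 K/W
R_outer film = 1/(h_o·2πr_oL) = 1/(18.6×2π×0.168×1) = 0.05093 K/W
R_total = 4.013 K/W
Q = ΔT/R_total = 111/4.013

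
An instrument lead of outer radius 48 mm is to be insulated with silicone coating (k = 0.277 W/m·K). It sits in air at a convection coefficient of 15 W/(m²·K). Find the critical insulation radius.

r_cr ≈ 18.5 mm

For a cylinder r_cr = k/h = 0.277/15
r_cr = 18.5 mm; since the bare radius (48 mm) is above r_cr, any added insulation will reduce heat loss.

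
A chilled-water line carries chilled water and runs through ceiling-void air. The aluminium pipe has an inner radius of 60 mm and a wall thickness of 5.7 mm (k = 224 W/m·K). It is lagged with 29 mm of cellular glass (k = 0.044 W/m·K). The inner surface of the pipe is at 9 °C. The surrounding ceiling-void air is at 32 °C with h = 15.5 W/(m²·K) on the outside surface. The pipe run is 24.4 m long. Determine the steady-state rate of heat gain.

Per-layer cylindrical resistances, series-summed:
R_aluminium pipe wall = ln(65.7/60)/(2π×224×24.4) = 2.643×10^-6 K/W
R_cellular glass = ln(94.7/65.7)/(2π×0.044×24.4) = 0.0542 K/W
R_outer film = 1/(h_o·2πr_oL) = 1/(15.5×2π×0.0947×24.4) = 0.004444 K/W
R_total = 0.05865 K/W
Q = ΔT/R_total = 23/0.05865

Q ≈ 392 W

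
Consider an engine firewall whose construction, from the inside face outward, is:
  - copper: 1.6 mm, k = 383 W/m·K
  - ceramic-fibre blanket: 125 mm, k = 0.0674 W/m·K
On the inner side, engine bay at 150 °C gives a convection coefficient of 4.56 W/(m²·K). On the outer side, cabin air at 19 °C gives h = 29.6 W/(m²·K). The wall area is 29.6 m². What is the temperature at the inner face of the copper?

Series thermal resistances:
R_inner film = 1/(h_i·A) = 1/(4.56×29.6) = 0.007409 K/W
R_copper = L/(kA) = 0.0016/(383×29.6) = 1.411×10^-7 K/W
R_ceramic-fibre blanket = L/(kA) = 0.125/(0.0674×29.6) = 0.06266 K/W
R_outer film = 1/(h_o·A) = 1/(29.6×29.6) = 0.001141 K/W
R_total = 0.07121 K/W;  Q = ΔT/R_total = 131/0.07121 = 1840 W
T_interface = T_inner − Q·ΣR(inner→interface) = 150 − 1840×0.007409

T ≈ 136 °C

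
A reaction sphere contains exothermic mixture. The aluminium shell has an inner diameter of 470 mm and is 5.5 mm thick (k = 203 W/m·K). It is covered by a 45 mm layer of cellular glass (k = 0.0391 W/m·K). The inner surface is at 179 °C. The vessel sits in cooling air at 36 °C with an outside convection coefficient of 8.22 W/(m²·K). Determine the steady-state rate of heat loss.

Each spherical layer contributes R = (1/r_i − 1/r_o)/(4πk):
R_aluminium shell = (1/0.235 − 1/0.2405)/(4π×203) = 3.815×10^-5 K/W
R_cellular glass = (1/0.2405 − 1/0.2855)/(4π×0.0391) = 1.334 K/W
R_outer film = 1/(h·4πr_o²) = 1/(8.22×4π×0.2855²) = 0.1188 K/W
R_total = 1.453 K/W
Q = ΔT/R_total = 143/1.453

Q ≈ 98.4 W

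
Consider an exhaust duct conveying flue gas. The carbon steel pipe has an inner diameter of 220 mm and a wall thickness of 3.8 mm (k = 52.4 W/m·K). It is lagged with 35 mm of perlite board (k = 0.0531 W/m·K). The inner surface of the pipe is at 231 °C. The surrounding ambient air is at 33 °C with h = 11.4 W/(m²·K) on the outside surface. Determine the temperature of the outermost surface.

Cylindrical conduction, so R = ln(r₂/r₁)/(2πkL) per layer, in series:
R_carbon steel pipe wall = ln(113.8/110)/(2π×52.4×1) = 1.032×10^-4 K/W
R_perlite board = ln(148.8/113.8)/(2π×0.0531×1) = 0.8037 K/W
R_outer film = 1/(h_o·2πr_oL) = 1/(11.4×2π×0.1488×1) = 0.09382 K/W
R_total = 0.8977 K/W
Q = ΔT/R_total = 198/0.8977
Q = 221 W/m
T_interface = T_inner − Q·ΣR(inner→interface) = 231 − 221×0.8039

T ≈ 53.7 °C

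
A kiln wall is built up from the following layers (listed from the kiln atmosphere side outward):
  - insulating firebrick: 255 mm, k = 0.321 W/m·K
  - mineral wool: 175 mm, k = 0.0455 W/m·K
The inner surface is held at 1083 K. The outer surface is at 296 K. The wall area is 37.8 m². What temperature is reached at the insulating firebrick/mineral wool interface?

T ≈ 948 K

Using the resistance-network approach (series):
R_insulating firebrick = L/(kA) = 0.255/(0.321×37.8) = 0.02102 K/W
R_mineral wool = L/(kA) = 0.175/(0.0455×37.8) = 0.1018 K/W
R_total = 0.1228 K/W;  Q = ΔT/R_total = 787/0.1228 = 6411 W
T_interface = T_inner − Q·ΣR(inner→interface) = 1083 − 6410×0.02102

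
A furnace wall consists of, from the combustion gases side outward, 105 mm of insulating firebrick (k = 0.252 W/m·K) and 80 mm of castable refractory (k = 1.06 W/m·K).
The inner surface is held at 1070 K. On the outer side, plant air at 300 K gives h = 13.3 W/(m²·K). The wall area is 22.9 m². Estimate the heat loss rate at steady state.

Treating each layer as a thermal resistance in series:
R_insulating firebrick = L/(kA) = 0.105/(0.252×22.9) = 0.0182 K/W
R_castable refractory = L/(kA) = 0.08/(1.06×22.9) = 0.003296 K/W
R_outer film = 1/(h_o·A) = 1/(13.3×22.9) = 0.003283 K/W
R_total = 0.02477 K/W
Q = ΔT / R_total = 770 / 0.02477

Q ≈ 31100 W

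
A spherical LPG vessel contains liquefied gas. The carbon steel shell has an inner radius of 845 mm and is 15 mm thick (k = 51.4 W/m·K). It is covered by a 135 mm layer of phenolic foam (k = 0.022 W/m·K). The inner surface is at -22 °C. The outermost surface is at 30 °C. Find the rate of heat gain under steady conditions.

Spherical conduction: R = (1/r_in − 1/r_out)/(4πk) per layer; series-sum.
R_carbon steel shell = (1/0.845 − 1/0.86)/(4π×51.4) = 3.196×10^-5 K/W
R_phenolic foam = (1/0.86 − 1/0.995)/(4π×0.022) = 0.5707 K/W
R_total = 0.5707 K/W
Q = ΔT/R_total = 52/0.5707

Q ≈ 91.1 W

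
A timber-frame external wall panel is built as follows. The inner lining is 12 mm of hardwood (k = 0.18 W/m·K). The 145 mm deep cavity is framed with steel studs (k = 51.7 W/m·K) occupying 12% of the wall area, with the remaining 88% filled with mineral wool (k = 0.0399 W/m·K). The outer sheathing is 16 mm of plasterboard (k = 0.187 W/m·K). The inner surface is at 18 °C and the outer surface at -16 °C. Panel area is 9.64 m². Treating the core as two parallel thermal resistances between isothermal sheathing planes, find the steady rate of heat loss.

Q ≈ 1870 W

Sheathing layers in series; stud and cavity paths in parallel between them.
R_inner = 0.012/(0.18×9.64) = 0.006916 K/W
R_stud  = 0.145/(51.7×0.12×9.64) = 0.002424 K/W
R_cav   = 0.145/(0.0399×0.88×9.64) = 0.4284 K/W
1/R_core = 1/R_stud + 1/R_cav → R_core = 0.002411 K/W
R_outer = 0.016/(0.187×9.64) = 0.008876 K/W
R_total = 0.0182 K/W
Q = ΔT/R_total = 34/0.0182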